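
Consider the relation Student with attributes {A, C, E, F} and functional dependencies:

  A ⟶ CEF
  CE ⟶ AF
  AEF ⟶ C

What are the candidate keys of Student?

{A}⁺: A→CEF adds C, E, F → {A, C, E, F}.
{C, E}⁺: CE→AF adds A, F → {A, C, E, F}.

A; CE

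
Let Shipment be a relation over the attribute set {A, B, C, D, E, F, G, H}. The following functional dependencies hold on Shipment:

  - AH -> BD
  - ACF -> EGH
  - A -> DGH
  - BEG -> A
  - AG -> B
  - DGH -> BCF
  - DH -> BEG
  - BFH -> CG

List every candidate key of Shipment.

{A}⁺: A→DGH adds D, G, H; AG→B adds B; DGH→BCF adds C, F; DH→BEG adds E → {A, B, C, D, E, F, G, H}.
{D, H}⁺: DH→BEG adds B, E, G; BEG→A adds A; DGH→BCF adds C, F → {A, B, C, D, E, F, G, H}. Minimal: {H}⁺ = {H}; {D}⁺ = {D} — none reach the full schema.
{B, E, G}⁺: BEG→A adds A; A→DGH adds D, H; DGH→BCF adds C, F → {A, B, C, D, E, F, G, H}. Minimal: {E, G}⁺ = {E, G}; {B, G}⁺ = {B, G}; {B, E}⁺ = {B, E} — none reach the full schema.
{B, E, F, H}⁺: BFH→CG adds C, G; BEG→A adds A; AH→BD adds D → {A, B, C, D, E, F, G, H}. Minimal: {E, F, H}⁺ = {E, F, H}; {B, F, H}⁺ = {B, C, F, G, H}; {B, E, H}⁺ = {B, E, H}; … — none reach the full schema.

A; DH; BEG; BEFH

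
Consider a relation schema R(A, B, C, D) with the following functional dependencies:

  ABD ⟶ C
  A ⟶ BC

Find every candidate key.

(A, D)

Attributes A, D never appear on any right-hand side, so every candidate key must contain {A, D}.
{A, D}⁺ = {A, B, C, D}, which is all of the schema, so {A, D} is the only candidate key.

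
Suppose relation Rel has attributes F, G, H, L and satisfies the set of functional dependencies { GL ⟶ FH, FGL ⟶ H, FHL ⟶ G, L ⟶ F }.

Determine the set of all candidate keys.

(G, L); (H, L)

Attribute L never appears on the right-hand side of any dependency, so L must belong to every candidate key.
{L}⁺ = {F, L}, which is not all of the schema, so we must add further attributes.
{G, L}⁺: GL→FH adds F, H → {F, G, H, L}. Minimal: {L}⁺ = {F, L}; {G}⁺ = {G} — none reach the full schema.
{H, L}⁺: L→F adds F; FHL→G adds G → {F, G, H, L}. Minimal: {L}⁺ = {F, L}; {H}⁺ = {H} — none reach the full schema.
Any other superkey contains one of these as a subset, so there are no further candidate keys.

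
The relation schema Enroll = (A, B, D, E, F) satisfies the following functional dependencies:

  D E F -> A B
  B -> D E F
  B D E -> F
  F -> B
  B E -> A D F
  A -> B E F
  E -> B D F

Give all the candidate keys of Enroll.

(A), (B), (E), (F)

{A}⁺: A→BEF adds B, E, F; E→BDF adds D → {A, B, D, E, F}.
{B}⁺: B→DEF adds D, E, F; BE→ADF adds A → {A, B, D, E, F}.
{E}⁺: E→BDF adds B, D, F; DEF→AB adds A → {A, B, D, E, F}.
{F}⁺: F→B adds B; B→DEF adds D, E; BE→ADF adds A → {A, B, D, E, F}.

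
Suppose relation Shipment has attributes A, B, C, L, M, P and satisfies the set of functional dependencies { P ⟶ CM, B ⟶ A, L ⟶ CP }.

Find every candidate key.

{B, L}

Attributes B, L never appear on any right-hand side, so every candidate key must contain {B, L}.
{B, L}⁺ = {A, B, C, L, M, P}, which is all of the schema, so {B, L} is the only candidate key.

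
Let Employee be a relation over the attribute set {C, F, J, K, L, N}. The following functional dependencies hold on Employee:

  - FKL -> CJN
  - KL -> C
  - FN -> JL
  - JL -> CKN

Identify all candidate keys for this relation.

FN, FJL, FKL

Attribute F never appears on the right-hand side of any dependency, so F must belong to every candidate key.
{F}⁺ = {F}, which is not all of the schema, so we must add further attributes.
{F, N}⁺: FN→JL adds J, L; JL→CKN adds C, K → {C, F, J, K, L, N}. Minimal: {N}⁺ = {N}; {F}⁺ = {F} — none reach the full schema.
{F, J, L}⁺: JL→CKN adds C, K, N → {C, F, J, K, L, N}. Minimal: {J, L}⁺ = {C, J, K, L, N}; {F, L}⁺ = {F, L}; {F, J}⁺ = {F, J} — none reach the full schema.
{F, K, L}⁺: FKL→CJN adds C, J, N → {C, F, J, K, L, N}. Minimal: {K, L}⁺ = {C, K, L}; {F, L}⁺ = {F, L}; {F, K}⁺ = {F, K} — none reach the full schema.
Any other superkey contains one of these as a subset, so there are no further candidate keys.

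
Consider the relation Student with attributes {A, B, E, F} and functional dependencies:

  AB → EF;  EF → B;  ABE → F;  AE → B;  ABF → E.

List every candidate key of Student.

AB, AE

Attribute A never appears on the right-hand side of any dependency, so A must belong to every candidate key.
{A}⁺ = {A}, which is not all of the schema, so we must add further attributes.
{A, B}⁺: AB→EF adds E, F → {A, B, E, F}. Minimal: {B}⁺ = {B}; {A}⁺ = {A} — none reach the full schema.
{A, E}⁺: AE→B adds B; AB→EF adds F → {A, B, E, F}. Minimal: {E}⁺ = {E}; {A}⁺ = {A} — none reach the full schema.
Any other superkey contains one of these as a subset, so there are no further candidate keys.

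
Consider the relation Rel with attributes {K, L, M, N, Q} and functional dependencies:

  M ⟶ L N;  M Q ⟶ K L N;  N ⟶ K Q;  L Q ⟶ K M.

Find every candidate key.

(M), (L, N), (L, Q)

{M}⁺: M→LN adds L, N; N→KQ adds K, Q → {K, L, M, N, Q}.
{L, N}⁺: N→KQ adds K, Q; LQ→KM adds M → {K, L, M, N, Q}. Minimal: {N}⁺ = {K, N, Q}; {L}⁺ = {L} — none reach the full schema.
{L, Q}⁺: LQ→KM adds K, M; M→LN adds N → {K, L, M, N, Q}. Minimal: {Q}⁺ = {Q}; {L}⁺ = {L} — none reach the full schema.
Any other superkey contains one of these as a subset, so there are no further candidate keys.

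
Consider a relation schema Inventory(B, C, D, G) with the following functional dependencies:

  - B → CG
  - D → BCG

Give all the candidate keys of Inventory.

Attribute D never appears on the right-hand side of any dependency, so D must belong to every candidate key.
{D}⁺ = {B, C, D, G}, which is all of the schema, so {D} is the only candidate key.

{D}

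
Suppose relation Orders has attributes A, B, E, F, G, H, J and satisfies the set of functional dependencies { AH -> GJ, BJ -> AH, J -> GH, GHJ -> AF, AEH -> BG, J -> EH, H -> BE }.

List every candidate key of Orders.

{J}⁺: J→GH adds G, H; GHJ→AF adds A, F; J→EH adds E; H→BE adds B → {A, B, E, F, G, H, J}.
{A, H}⁺: AH→GJ adds G, J; GHJ→AF adds F; J→EH adds E; H→BE adds B → {A, B, E, F, G, H, J}. Minimal: {H}⁺ = {B, E, H}; {A}⁺ = {A} — none reach the full schema.

{J}, {A, H}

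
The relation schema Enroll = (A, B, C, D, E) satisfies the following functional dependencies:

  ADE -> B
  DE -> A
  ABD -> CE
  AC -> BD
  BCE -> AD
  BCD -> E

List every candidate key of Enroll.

AC; DE; ABD; BCD; BCE

{A, C}⁺: AC→BD adds B, D; BCD→E adds E → {A, B, C, D, E}.
{D, E}⁺: DE→A adds A; ADE→B adds B; ABD→CE adds C → {A, B, C, D, E}.
{A, B, D}⁺: ABD→CE adds C, E → {A, B, C, D, E}.
{B, C, D}⁺: BCD→E adds E; DE→A adds A → {A, B, C, D, E}.
{B, C, E}⁺: BCE→AD adds A, D → {A, B, C, D, E}.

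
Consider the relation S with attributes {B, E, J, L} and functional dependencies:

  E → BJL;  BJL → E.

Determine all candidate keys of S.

(E), (B, J, L)

{E}⁺: E→BJL adds B, J, L → {B, E, J, L}.
{B, J, L}⁺: BJL→E adds E → {B, E, J, L}. Minimal: {J, L}⁺ = {J, L}; {B, L}⁺ = {B, L}; {B, J}⁺ = {B, J} — none reach the full schema.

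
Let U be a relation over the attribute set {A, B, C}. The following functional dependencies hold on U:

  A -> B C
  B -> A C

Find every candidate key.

{A}⁺: A→BC adds B, C → {A, B, C}.
{B}⁺: B→AC adds A, C → {A, B, C}.
Any other superkey contains one of these as a subset, so there are no further candidate keys.

{A}, {B}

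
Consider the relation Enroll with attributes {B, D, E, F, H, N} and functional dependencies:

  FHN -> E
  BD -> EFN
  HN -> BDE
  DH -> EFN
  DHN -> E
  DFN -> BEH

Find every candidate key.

{B, D}, {D, H}, {H, N}, {D, F, N}

{B, D}⁺: BD→EFN adds E, F, N; DFN→BEH adds H → {B, D, E, F, H, N}. Minimal: {D}⁺ = {D}; {B}⁺ = {B} — none reach the full schema.
{D, H}⁺: DH→EFN adds E, F, N; DFN→BEH adds B → {B, D, E, F, H, N}. Minimal: {H}⁺ = {H}; {D}⁺ = {D} — none reach the full schema.
{H, N}⁺: HN→BDE adds B, D, E; DH→EFN adds F → {B, D, E, F, H, N}. Minimal: {N}⁺ = {N}; {H}⁺ = {H} — none reach the full schema.
{D, F, N}⁺: DFN→BEH adds B, E, H → {B, D, E, F, H, N}. Minimal: {F, N}⁺ = {F, N}; {D, N}⁺ = {D, N}; {D, F}⁺ = {D, F} — none reach the full schema.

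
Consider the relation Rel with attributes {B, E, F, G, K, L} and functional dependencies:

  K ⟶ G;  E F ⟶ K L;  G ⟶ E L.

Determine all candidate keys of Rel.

{B, E, F}, {B, F, G}, {B, F, K}

Attributes B, F never appear on any right-hand side, so every candidate key must contain {B, F}.
{B, F}⁺ = {B, F}, which is not all of the schema, so we must add further attributes.
{B, E, F}⁺: EF→KL adds K, L; K→G adds G → {B, E, F, G, K, L}.
{B, F, G}⁺: G→EL adds E, L; EF→KL adds K → {B, E, F, G, K, L}.
{B, F, K}⁺: K→G adds G; G→EL adds E, L → {B, E, F, G, K, L}.
Any other superkey contains one of these as a subset, so there are no further candidate keys.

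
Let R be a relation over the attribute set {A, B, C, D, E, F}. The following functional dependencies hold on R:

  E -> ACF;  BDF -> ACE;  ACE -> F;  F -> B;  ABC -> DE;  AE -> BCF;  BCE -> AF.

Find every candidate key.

{E}⁺: E→ACF adds A, C, F; F→B adds B; ABC→DE adds D → {A, B, C, D, E, F}.
{D, F}⁺: F→B adds B; BDF→ACE adds A, C, E → {A, B, C, D, E, F}. Minimal: {F}⁺ = {B, F}; {D}⁺ = {D} — none reach the full schema.
{A, B, C}⁺: ABC→DE adds D, E; AE→BCF adds F → {A, B, C, D, E, F}. Minimal: {B, C}⁺ = {B, C}; {A, C}⁺ = {A, C}; {A, B}⁺ = {A, B} — none reach the full schema.
{A, C, F}⁺: F→B adds B; ABC→DE adds D, E → {A, B, C, D, E, F}. Minimal: {C, F}⁺ = {B, C, F}; {A, F}⁺ = {A, B, F}; {A, C}⁺ = {A, C} — none reach the full schema.

{E}, {D, F}, {A, B, C}, {A, C, F}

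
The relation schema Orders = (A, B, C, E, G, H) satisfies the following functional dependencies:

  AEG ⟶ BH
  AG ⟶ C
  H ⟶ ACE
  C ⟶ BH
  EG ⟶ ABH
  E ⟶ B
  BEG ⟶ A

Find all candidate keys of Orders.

Attribute G never appears on the right-hand side of any dependency, so G must belong to every candidate key.
{G}⁺ = {G}, which is not all of the schema, so we must add further attributes.
{A, G}⁺: AG→C adds C; C→BH adds B, H; H→ACE adds E → {A, B, C, E, G, H}. Minimal: {G}⁺ = {G}; {A}⁺ = {A} — none reach the full schema.
{C, G}⁺: C→BH adds B, H; H→ACE adds A, E → {A, B, C, E, G, H}. Minimal: {G}⁺ = {G}; {C}⁺ = {A, B, C, E, H} — none reach the full schema.
{E, G}⁺: EG→ABH adds A, B, H; AG→C adds C → {A, B, C, E, G, H}. Minimal: {G}⁺ = {G}; {E}⁺ = {B, E} — none reach the full schema.
{G, H}⁺: H→ACE adds A, C, E; C→BH adds B → {A, B, C, E, G, H}. Minimal: {H}⁺ = {A, B, C, E, H}; {G}⁺ = {G} — none reach the full schema.
Any other superkey contains one of these as a subset, so there are no further candidate keys.

AG; CG; EG; GH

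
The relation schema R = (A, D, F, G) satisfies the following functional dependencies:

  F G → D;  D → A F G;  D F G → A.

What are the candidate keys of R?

{D}⁺: D→AFG adds A, F, G → {A, D, F, G}.
{F, G}⁺: FG→D adds D; D→AFG adds A → {A, D, F, G}. Minimal: {G}⁺ = {G}; {F}⁺ = {F} — none reach the full schema.

(D), (F, G)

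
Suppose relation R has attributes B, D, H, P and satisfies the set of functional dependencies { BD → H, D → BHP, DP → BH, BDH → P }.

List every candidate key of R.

Attribute D never appears on the right-hand side of any dependency, so D must belong to every candidate key.
{D}⁺ = {B, D, H, P}, which is all of the schema, so {D} is the only candidate key.

{D}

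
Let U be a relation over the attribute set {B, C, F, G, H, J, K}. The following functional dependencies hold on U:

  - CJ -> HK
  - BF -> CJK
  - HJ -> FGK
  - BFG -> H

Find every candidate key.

{B, F}⁺: BF→CJK adds C, J, K; CJ→HK adds H; HJ→FGK adds G → {B, C, F, G, H, J, K}.
{B, C, J}⁺: CJ→HK adds H, K; HJ→FGK adds F, G → {B, C, F, G, H, J, K}.
{B, H, J}⁺: HJ→FGK adds F, G, K; BF→CJK adds C → {B, C, F, G, H, J, K}.

{B, F}, {B, C, J}, {B, H, J}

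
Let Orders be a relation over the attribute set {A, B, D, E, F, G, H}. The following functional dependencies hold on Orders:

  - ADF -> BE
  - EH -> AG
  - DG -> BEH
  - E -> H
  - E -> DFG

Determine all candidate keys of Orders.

{E}⁺: E→H adds H; E→DFG adds D, F, G; EH→AG adds A; DG→BEH adds B → {A, B, D, E, F, G, H}.
{D, G}⁺: DG→BEH adds B, E, H; E→DFG adds F; EH→AG adds A → {A, B, D, E, F, G, H}.
{A, D, F}⁺: ADF→BE adds B, E; E→H adds H; E→DFG adds G → {A, B, D, E, F, G, H}.
Any other superkey contains one of these as a subset, so there are no further candidate keys.

(E), (D, G), (A, D, F)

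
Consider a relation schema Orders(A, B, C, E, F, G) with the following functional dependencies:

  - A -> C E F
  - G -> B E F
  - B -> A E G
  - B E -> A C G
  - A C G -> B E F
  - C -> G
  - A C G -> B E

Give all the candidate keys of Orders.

{A}⁺: A→CEF adds C, E, F; C→G adds G; ACG→BE adds B → {A, B, C, E, F, G}.
{B}⁺: B→AEG adds A, E, G; BE→ACG adds C; ACG→BEF adds F → {A, B, C, E, F, G}.
{C}⁺: C→G adds G; G→BEF adds B, E, F; B→AEG adds A → {A, B, C, E, F, G}.
{G}⁺: G→BEF adds B, E, F; B→AEG adds A; BE→ACG adds C → {A, B, C, E, F, G}.

{A}, {B}, {C}, {G}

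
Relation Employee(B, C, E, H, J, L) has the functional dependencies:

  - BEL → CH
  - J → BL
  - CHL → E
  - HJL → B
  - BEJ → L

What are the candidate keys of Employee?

Attribute J never appears on the right-hand side of any dependency, so J must belong to every candidate key.
{J}⁺ = {B, J, L}, which is not all of the schema, so we must add further attributes.
{E, J}⁺: J→BL adds B, L; BEL→CH adds C, H → {B, C, E, H, J, L}. Minimal: {J}⁺ = {B, J, L}; {E}⁺ = {E} — none reach the full schema.
{C, H, J}⁺: J→BL adds B, L; CHL→E adds E → {B, C, E, H, J, L}. Minimal: {H, J}⁺ = {B, H, J, L}; {C, J}⁺ = {B, C, J, L}; {C, H}⁺ = {C, H} — none reach the full schema.

EJ, CHJ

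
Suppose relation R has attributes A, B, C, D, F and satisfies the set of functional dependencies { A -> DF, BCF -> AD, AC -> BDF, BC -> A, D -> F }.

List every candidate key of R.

{A, C}, {B, C}

Attribute C never appears on the right-hand side of any dependency, so C must belong to every candidate key.
{C}⁺ = {C}, which is not all of the schema, so we must add further attributes.
{A, C}⁺: A→DF adds D, F; AC→BDF adds B → {A, B, C, D, F}.
{B, C}⁺: BC→A adds A; A→DF adds D, F → {A, B, C, D, F}.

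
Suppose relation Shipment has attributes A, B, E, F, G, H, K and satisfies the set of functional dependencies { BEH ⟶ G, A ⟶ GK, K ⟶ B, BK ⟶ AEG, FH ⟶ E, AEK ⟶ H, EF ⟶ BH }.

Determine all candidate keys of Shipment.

Attribute F never appears on the right-hand side of any dependency, so F must belong to every candidate key.
{F}⁺ = {F}, which is not all of the schema, so we must add further attributes.
{A, F}⁺: A→GK adds G, K; K→B adds B; BK→AEG adds E; AEK→H adds H → {A, B, E, F, G, H, K}. Minimal: {F}⁺ = {F}; {A}⁺ = {A, B, E, G, H, K} — none reach the full schema.
{F, K}⁺: K→B adds B; BK→AEG adds A, E, G; AEK→H adds H → {A, B, E, F, G, H, K}. Minimal: {K}⁺ = {A, B, E, G, H, K}; {F}⁺ = {F} — none reach the full schema.

{A, F}; {F, K}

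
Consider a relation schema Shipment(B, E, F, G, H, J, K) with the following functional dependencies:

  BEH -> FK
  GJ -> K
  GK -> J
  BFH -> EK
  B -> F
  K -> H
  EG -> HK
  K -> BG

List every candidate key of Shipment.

K, BH, EG, GJ

{K}⁺: K→H adds H; K→BG adds B, G; GK→J adds J; B→F adds F; BFH→EK adds E → {B, E, F, G, H, J, K}.
{B, H}⁺: B→F adds F; BFH→EK adds E, K; K→BG adds G; GK→J adds J → {B, E, F, G, H, J, K}.
{E, G}⁺: EG→HK adds H, K; K→BG adds B; BEH→FK adds F; GK→J adds J → {B, E, F, G, H, J, K}.
{G, J}⁺: GJ→K adds K; K→H adds H; K→BG adds B; B→F adds F; BFH→EK adds E → {B, E, F, G, H, J, K}.
Any other superkey contains one of these as a subset, so there are no further candidate keys.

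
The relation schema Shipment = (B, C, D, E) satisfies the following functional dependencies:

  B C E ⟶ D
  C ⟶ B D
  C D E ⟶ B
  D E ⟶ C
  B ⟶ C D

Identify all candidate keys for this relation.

Attribute E never appears on the right-hand side of any dependency, so E must belong to every candidate key.
{E}⁺ = {E}, which is not all of the schema, so we must add further attributes.
{B, E}⁺: B→CD adds C, D → {B, C, D, E}. Minimal: {E}⁺ = {E}; {B}⁺ = {B, C, D} — none reach the full schema.
{C, E}⁺: C→BD adds B, D → {B, C, D, E}. Minimal: {E}⁺ = {E}; {C}⁺ = {B, C, D} — none reach the full schema.
{D, E}⁺: DE→C adds C; C→BD adds B → {B, C, D, E}. Minimal: {E}⁺ = {E}; {D}⁺ = {D} — none reach the full schema.

(B, E), (C, E), (D, E)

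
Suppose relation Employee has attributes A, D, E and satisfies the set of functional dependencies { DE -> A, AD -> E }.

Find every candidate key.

AD, DE

Attribute D never appears on the right-hand side of any dependency, so D must belong to every candidate key.
{D}⁺ = {D}, which is not all of the schema, so we must add further attributes.
{A, D}⁺: AD→E adds E → {A, D, E}. Minimal: {D}⁺ = {D}; {A}⁺ = {A} — none reach the full schema.
{D, E}⁺: DE→A adds A → {A, D, E}. Minimal: {E}⁺ = {E}; {D}⁺ = {D} — none reach the full schema.
Any other superkey contains one of these as a subset, so there are no further candidate keys.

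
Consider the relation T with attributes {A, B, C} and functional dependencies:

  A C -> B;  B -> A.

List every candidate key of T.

AC, BC

Attribute C never appears on the right-hand side of any dependency, so C must belong to every candidate key.
{C}⁺ = {C}, which is not all of the schema, so we must add further attributes.
{A, C}⁺: AC→B adds B → {A, B, C}.
{B, C}⁺: B→A adds A → {A, B, C}.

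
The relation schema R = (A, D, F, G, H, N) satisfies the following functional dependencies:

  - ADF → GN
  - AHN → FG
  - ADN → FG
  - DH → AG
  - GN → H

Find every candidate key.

Attribute D never appears on the right-hand side of any dependency, so D must belong to every candidate key.
{D}⁺ = {D}, which is not all of the schema, so we must add further attributes.
{A, D, F}⁺: ADF→GN adds G, N; GN→H adds H → {A, D, F, G, H, N}. Minimal: {D, F}⁺ = {D, F}; {A, F}⁺ = {A, F}; {A, D}⁺ = {A, D} — none reach the full schema.
{A, D, N}⁺: ADN→FG adds F, G; GN→H adds H → {A, D, F, G, H, N}. Minimal: {D, N}⁺ = {D, N}; {A, N}⁺ = {A, N}; {A, D}⁺ = {A, D} — none reach the full schema.
{D, F, H}⁺: DH→AG adds A, G; ADF→GN adds N → {A, D, F, G, H, N}. Minimal: {F, H}⁺ = {F, H}; {D, H}⁺ = {A, D, G, H}; {D, F}⁺ = {D, F} — none reach the full schema.
{D, G, N}⁺: GN→H adds H; DH→AG adds A; AHN→FG adds F → {A, D, F, G, H, N}. Minimal: {G, N}⁺ = {G, H, N}; {D, N}⁺ = {D, N}; {D, G}⁺ = {D, G} — none reach the full schema.
{D, H, N}⁺: DH→AG adds A, G; AHN→FG adds F → {A, D, F, G, H, N}. Minimal: {H, N}⁺ = {H, N}; {D, N}⁺ = {D, N}; {D, H}⁺ = {A, D, G, H} — none reach the full schema.

ADF; ADN; DFH; DGN; DHN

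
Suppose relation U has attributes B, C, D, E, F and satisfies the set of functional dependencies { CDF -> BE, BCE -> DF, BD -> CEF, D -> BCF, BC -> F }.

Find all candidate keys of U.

{D}⁺: D→BCF adds B, C, F; CDF→BE adds E → {B, C, D, E, F}.
{B, C, E}⁺: BCE→DF adds D, F → {B, C, D, E, F}.

{D}, {B, C, E}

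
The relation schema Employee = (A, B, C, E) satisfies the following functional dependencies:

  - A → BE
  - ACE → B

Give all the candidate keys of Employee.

(A, C)

{A, C}⁺: A→BE adds B, E → {A, B, C, E}. Minimal: {C}⁺ = {C}; {A}⁺ = {A, B, E} — none reach the full schema.
No other minimal superkey exists.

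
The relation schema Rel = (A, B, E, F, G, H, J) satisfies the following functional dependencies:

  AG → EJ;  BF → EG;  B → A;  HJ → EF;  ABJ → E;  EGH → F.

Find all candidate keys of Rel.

Attributes B, H never appear on any right-hand side, so every candidate key must contain {B, H}.
{B, H}⁺ = {A, B, H}, which is not all of the schema, so we must add further attributes.
{B, F, H}⁺: BF→EG adds E, G; B→A adds A; AG→EJ adds J → {A, B, E, F, G, H, J}.
{B, G, H}⁺: B→A adds A; AG→EJ adds E, J; HJ→EF adds F → {A, B, E, F, G, H, J}.
{B, H, J}⁺: B→A adds A; HJ→EF adds E, F; BF→EG adds G → {A, B, E, F, G, H, J}.

(B, F, H); (B, G, H); (B, H, J)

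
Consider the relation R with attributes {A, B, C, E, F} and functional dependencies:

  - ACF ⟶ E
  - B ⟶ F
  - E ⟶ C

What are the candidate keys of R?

Attributes A, B never appear on any right-hand side, so every candidate key must contain {A, B}.
{A, B}⁺ = {A, B, F}, which is not all of the schema, so we must add further attributes.
{A, B, C}⁺: B→F adds F; ACF→E adds E → {A, B, C, E, F}. Minimal: {B, C}⁺ = {B, C, F}; {A, C}⁺ = {A, C}; {A, B}⁺ = {A, B, F} — none reach the full schema.
{A, B, E}⁺: B→F adds F; E→C adds C → {A, B, C, E, F}. Minimal: {B, E}⁺ = {B, C, E, F}; {A, E}⁺ = {A, C, E}; {A, B}⁺ = {A, B, F} — none reach the full schema.

ABC, ABE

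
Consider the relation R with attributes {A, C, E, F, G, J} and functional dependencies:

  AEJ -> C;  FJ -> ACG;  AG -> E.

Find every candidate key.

(F, J)

Attributes F, J never appear on any right-hand side, so every candidate key must contain {F, J}.
{F, J}⁺ = {A, C, E, F, G, J}, which is all of the schema, so {F, J} is the only candidate key.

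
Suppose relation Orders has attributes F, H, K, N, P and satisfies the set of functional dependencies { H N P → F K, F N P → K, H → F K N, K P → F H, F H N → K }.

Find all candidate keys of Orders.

Attribute P never appears on the right-hand side of any dependency, so P must belong to every candidate key.
{P}⁺ = {P}, which is not all of the schema, so we must add further attributes.
{H, P}⁺: H→FKN adds F, K, N → {F, H, K, N, P}. Minimal: {P}⁺ = {P}; {H}⁺ = {F, H, K, N} — none reach the full schema.
{K, P}⁺: KP→FH adds F, H; H→FKN adds N → {F, H, K, N, P}. Minimal: {P}⁺ = {P}; {K}⁺ = {K} — none reach the full schema.
{F, N, P}⁺: FNP→K adds K; KP→FH adds H → {F, H, K, N, P}. Minimal: {N, P}⁺ = {N, P}; {F, P}⁺ = {F, P}; {F, N}⁺ = {F, N} — none reach the full schema.

{H, P}, {K, P}, {F, N, P}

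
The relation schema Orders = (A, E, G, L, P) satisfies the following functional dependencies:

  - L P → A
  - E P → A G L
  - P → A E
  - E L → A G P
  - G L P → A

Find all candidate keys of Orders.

{P}, {E, L}

{P}⁺: P→AE adds A, E; EP→AGL adds G, L → {A, E, G, L, P}.
{E, L}⁺: EL→AGP adds A, G, P → {A, E, G, L, P}. Minimal: {L}⁺ = {L}; {E}⁺ = {E} — none reach the full schema.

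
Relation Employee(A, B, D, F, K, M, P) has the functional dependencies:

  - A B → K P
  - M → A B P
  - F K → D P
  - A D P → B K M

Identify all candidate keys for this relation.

{F, M}, {A, B, F}, {A, F, K}, {A, D, F, P}

Attribute F never appears on the right-hand side of any dependency, so F must belong to every candidate key.
{F}⁺ = {F}, which is not all of the schema, so we must add further attributes.
{F, M}⁺: M→ABP adds A, B, P; AB→KP adds K; FK→DP adds D → {A, B, D, F, K, M, P}.
{A, B, F}⁺: AB→KP adds K, P; FK→DP adds D; ADP→BKM adds M → {A, B, D, F, K, M, P}.
{A, F, K}⁺: FK→DP adds D, P; ADP→BKM adds B, M → {A, B, D, F, K, M, P}.
{A, D, F, P}⁺: ADP→BKM adds B, K, M → {A, B, D, F, K, M, P}.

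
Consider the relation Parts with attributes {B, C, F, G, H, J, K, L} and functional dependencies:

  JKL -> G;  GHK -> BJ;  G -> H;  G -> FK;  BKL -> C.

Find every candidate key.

{G, L}, {J, K, L}

Attribute L never appears on the right-hand side of any dependency, so L must belong to every candidate key.
{L}⁺ = {L}, which is not all of the schema, so we must add further attributes.
{G, L}⁺: G→H adds H; G→FK adds F, K; GHK→BJ adds B, J; BKL→C adds C → {B, C, F, G, H, J, K, L}.
{J, K, L}⁺: JKL→G adds G; G→H adds H; G→FK adds F; GHK→BJ adds B; BKL→C adds C → {B, C, F, G, H, J, K, L}.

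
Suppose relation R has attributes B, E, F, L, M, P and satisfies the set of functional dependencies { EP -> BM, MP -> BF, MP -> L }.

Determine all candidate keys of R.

Attributes E, P never appear on any right-hand side, so every candidate key must contain {E, P}.
{E, P}⁺ = {B, E, F, L, M, P}, which is all of the schema, so {E, P} is the only candidate key.

(E, P)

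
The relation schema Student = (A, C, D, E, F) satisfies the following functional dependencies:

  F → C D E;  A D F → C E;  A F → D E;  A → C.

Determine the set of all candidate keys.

{A, F}

Attributes A, F never appear on any right-hand side, so every candidate key must contain {A, F}.
{A, F}⁺ = {A, C, D, E, F}, which is all of the schema, so {A, F} is the only candidate key.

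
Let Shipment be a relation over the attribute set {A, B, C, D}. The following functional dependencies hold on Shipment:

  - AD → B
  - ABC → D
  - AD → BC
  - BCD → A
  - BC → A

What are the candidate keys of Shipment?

AD, BC

{A, D}⁺: AD→B adds B; AD→BC adds C → {A, B, C, D}. Minimal: {D}⁺ = {D}; {A}⁺ = {A} — none reach the full schema.
{B, C}⁺: BC→A adds A; ABC→D adds D → {A, B, C, D}. Minimal: {C}⁺ = {C}; {B}⁺ = {B} — none reach the full schema.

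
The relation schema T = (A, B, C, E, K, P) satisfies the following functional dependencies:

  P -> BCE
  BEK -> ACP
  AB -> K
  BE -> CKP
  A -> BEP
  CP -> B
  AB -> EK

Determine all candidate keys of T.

{A}⁺: A→BEP adds B, E, P; AB→EK adds K; P→BCE adds C → {A, B, C, E, K, P}.
{P}⁺: P→BCE adds B, C, E; BE→CKP adds K; BEK→ACP adds A → {A, B, C, E, K, P}.
{B, E}⁺: BE→CKP adds C, K, P; BEK→ACP adds A → {A, B, C, E, K, P}. Minimal: {E}⁺ = {E}; {B}⁺ = {B} — none reach the full schema.

{A}, {P}, {B, E}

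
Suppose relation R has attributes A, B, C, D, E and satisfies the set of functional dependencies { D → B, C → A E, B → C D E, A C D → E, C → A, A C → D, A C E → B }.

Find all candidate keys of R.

{B}; {C}; {D}

{B}⁺: B→CDE adds C, D, E; C→A adds A → {A, B, C, D, E}.
{C}⁺: C→AE adds A, E; AC→D adds D; ACE→B adds B → {A, B, C, D, E}.
{D}⁺: D→B adds B; B→CDE adds C, E; C→A adds A → {A, B, C, D, E}.
Any other superkey contains one of these as a subset, so there are no further candidate keys.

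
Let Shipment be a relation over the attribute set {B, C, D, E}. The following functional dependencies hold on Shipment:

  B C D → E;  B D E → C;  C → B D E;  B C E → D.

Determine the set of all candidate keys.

{C}; {B, D, E}

{C}⁺: C→BDE adds B, D, E → {B, C, D, E}.
{B, D, E}⁺: BDE→C adds C → {B, C, D, E}. Minimal: {D, E}⁺ = {D, E}; {B, E}⁺ = {B, E}; {B, D}⁺ = {B, D} — none reach the full schema.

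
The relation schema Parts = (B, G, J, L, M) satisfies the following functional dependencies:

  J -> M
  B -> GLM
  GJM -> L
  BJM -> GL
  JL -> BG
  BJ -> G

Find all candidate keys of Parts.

Attribute J never appears on the right-hand side of any dependency, so J must belong to every candidate key.
{J}⁺ = {J, M}, which is not all of the schema, so we must add further attributes.
{B, J}⁺: J→M adds M; B→GLM adds G, L → {B, G, J, L, M}. Minimal: {J}⁺ = {J, M}; {B}⁺ = {B, G, L, M} — none reach the full schema.
{G, J}⁺: J→M adds M; GJM→L adds L; JL→BG adds B → {B, G, J, L, M}. Minimal: {J}⁺ = {J, M}; {G}⁺ = {G} — none reach the full schema.
{J, L}⁺: J→M adds M; JL→BG adds B, G → {B, G, J, L, M}. Minimal: {L}⁺ = {L}; {J}⁺ = {J, M} — none reach the full schema.

BJ; GJ; JL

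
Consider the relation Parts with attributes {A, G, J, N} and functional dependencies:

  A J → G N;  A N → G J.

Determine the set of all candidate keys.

AJ, AN

Attribute A never appears on the right-hand side of any dependency, so A must belong to every candidate key.
{A}⁺ = {A}, which is not all of the schema, so we must add further attributes.
{A, J}⁺: AJ→GN adds G, N → {A, G, J, N}. Minimal: {J}⁺ = {J}; {A}⁺ = {A} — none reach the full schema.
{A, N}⁺: AN→GJ adds G, J → {A, G, J, N}. Minimal: {N}⁺ = {N}; {A}⁺ = {A} — none reach the full schema.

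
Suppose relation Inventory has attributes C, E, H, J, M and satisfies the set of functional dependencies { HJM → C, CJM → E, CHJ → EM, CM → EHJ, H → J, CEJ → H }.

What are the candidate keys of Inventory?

CH, CM, HM, CEJ

{C, H}⁺: H→J adds J; CHJ→EM adds E, M → {C, E, H, J, M}. Minimal: {H}⁺ = {H, J}; {C}⁺ = {C} — none reach the full schema.
{C, M}⁺: CM→EHJ adds E, H, J → {C, E, H, J, M}. Minimal: {M}⁺ = {M}; {C}⁺ = {C} — none reach the full schema.
{H, M}⁺: H→J adds J; HJM→C adds C; CJM→E adds E → {C, E, H, J, M}. Minimal: {M}⁺ = {M}; {H}⁺ = {H, J} — none reach the full schema.
{C, E, J}⁺: CEJ→H adds H; CHJ→EM adds M → {C, E, H, J, M}. Minimal: {E, J}⁺ = {E, J}; {C, J}⁺ = {C, J}; {C, E}⁺ = {C, E} — none reach the full schema.
Any other superkey contains one of these as a subset, so there are no further candidate keys.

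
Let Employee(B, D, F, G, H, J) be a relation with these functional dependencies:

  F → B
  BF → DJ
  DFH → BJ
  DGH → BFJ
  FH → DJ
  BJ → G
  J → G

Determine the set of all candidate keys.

Attribute H never appears on the right-hand side of any dependency, so H must belong to every candidate key.
{H}⁺ = {H}, which is not all of the schema, so we must add further attributes.
{F, H}⁺: F→B adds B; BF→DJ adds D, J; BJ→G adds G → {B, D, F, G, H, J}.
{D, G, H}⁺: DGH→BFJ adds B, F, J → {B, D, F, G, H, J}.
{D, H, J}⁺: J→G adds G; DGH→BFJ adds B, F → {B, D, F, G, H, J}.
Any other superkey contains one of these as a subset, so there are no further candidate keys.

(F, H), (D, G, H), (D, H, J)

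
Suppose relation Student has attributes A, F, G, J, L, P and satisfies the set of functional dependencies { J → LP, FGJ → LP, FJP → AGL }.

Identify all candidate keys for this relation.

Attributes F, J never appear on any right-hand side, so every candidate key must contain {F, J}.
{F, J}⁺ = {A, F, G, J, L, P}, which is all of the schema, so {F, J} is the only candidate key.

{F, J}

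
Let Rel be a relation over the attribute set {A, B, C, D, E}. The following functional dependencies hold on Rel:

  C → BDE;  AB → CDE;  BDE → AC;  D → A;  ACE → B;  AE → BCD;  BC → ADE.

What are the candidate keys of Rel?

{C}⁺: C→BDE adds B, D, E; BDE→AC adds A → {A, B, C, D, E}.
{A, B}⁺: AB→CDE adds C, D, E → {A, B, C, D, E}.
{A, E}⁺: AE→BCD adds B, C, D → {A, B, C, D, E}.
{B, D}⁺: D→A adds A; AB→CDE adds C, E → {A, B, C, D, E}.
{D, E}⁺: D→A adds A; AE→BCD adds B, C → {A, B, C, D, E}.

C; AB; AE; BD; DE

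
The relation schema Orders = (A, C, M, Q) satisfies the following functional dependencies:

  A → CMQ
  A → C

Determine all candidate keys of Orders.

Attribute A never appears on the right-hand side of any dependency, so A must belong to every candidate key.
{A}⁺ = {A, C, M, Q}, which is all of the schema, so {A} is the only candidate key.

{A}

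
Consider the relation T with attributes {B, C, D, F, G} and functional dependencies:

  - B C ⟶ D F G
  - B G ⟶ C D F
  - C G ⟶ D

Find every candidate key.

{B, C}⁺: BC→DFG adds D, F, G → {B, C, D, F, G}.
{B, G}⁺: BG→CDF adds C, D, F → {B, C, D, F, G}.
Any other superkey contains one of these as a subset, so there are no further candidate keys.

{B, C}, {B, G}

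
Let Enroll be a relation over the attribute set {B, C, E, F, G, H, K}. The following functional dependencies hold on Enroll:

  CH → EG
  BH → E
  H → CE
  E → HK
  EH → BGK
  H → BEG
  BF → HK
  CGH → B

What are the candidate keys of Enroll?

{B, F}, {E, F}, {F, H}

Attribute F never appears on the right-hand side of any dependency, so F must belong to every candidate key.
{F}⁺ = {F}, which is not all of the schema, so we must add further attributes.
{B, F}⁺: BF→HK adds H, K; BH→E adds E; H→CE adds C; EH→BGK adds G → {B, C, E, F, G, H, K}. Minimal: {F}⁺ = {F}; {B}⁺ = {B} — none reach the full schema.
{E, F}⁺: E→HK adds H, K; EH→BGK adds B, G; H→CE adds C → {B, C, E, F, G, H, K}. Minimal: {F}⁺ = {F}; {E}⁺ = {B, C, E, G, H, K} — none reach the full schema.
{F, H}⁺: H→CE adds C, E; E→HK adds K; EH→BGK adds B, G → {B, C, E, F, G, H, K}. Minimal: {H}⁺ = {B, C, E, G, H, K}; {F}⁺ = {F} — none reach the full schema.
Any other superkey contains one of these as a subset, so there are no further candidate keys.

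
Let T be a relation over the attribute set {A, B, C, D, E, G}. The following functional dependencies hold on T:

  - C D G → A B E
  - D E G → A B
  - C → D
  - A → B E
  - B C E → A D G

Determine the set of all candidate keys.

{A, C}⁺: C→D adds D; A→BE adds B, E; BCE→ADG adds G → {A, B, C, D, E, G}. Minimal: {C}⁺ = {C, D}; {A}⁺ = {A, B, E} — none reach the full schema.
{C, G}⁺: C→D adds D; CDG→ABE adds A, B, E → {A, B, C, D, E, G}. Minimal: {G}⁺ = {G}; {C}⁺ = {C, D} — none reach the full schema.
{B, C, E}⁺: C→D adds D; BCE→ADG adds A, G → {A, B, C, D, E, G}. Minimal: {C, E}⁺ = {C, D, E}; {B, E}⁺ = {B, E}; {B, C}⁺ = {B, C, D} — none reach the full schema.
Any other superkey contains one of these as a subset, so there are no further candidate keys.

(A, C), (C, G), (B, C, E)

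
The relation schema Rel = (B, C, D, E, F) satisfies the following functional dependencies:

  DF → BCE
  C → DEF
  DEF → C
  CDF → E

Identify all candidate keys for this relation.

{C}, {D, F}

{C}⁺: C→DEF adds D, E, F; DF→BCE adds B → {B, C, D, E, F}.
{D, F}⁺: DF→BCE adds B, C, E → {B, C, D, E, F}. Minimal: {F}⁺ = {F}; {D}⁺ = {D} — none reach the full schema.
Any other superkey contains one of these as a subset, so there are no further candidate keys.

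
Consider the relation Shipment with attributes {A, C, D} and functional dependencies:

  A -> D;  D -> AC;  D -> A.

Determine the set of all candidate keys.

{A}⁺: A→D adds D; D→AC adds C → {A, C, D}.
{D}⁺: D→AC adds A, C → {A, C, D}.

{A}; {D}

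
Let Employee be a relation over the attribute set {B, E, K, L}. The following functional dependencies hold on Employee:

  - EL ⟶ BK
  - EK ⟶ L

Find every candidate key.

(E, K), (E, L)

Attribute E never appears on the right-hand side of any dependency, so E must belong to every candidate key.
{E}⁺ = {E}, which is not all of the schema, so we must add further attributes.
{E, K}⁺: EK→L adds L; EL→BK adds B → {B, E, K, L}. Minimal: {K}⁺ = {K}; {E}⁺ = {E} — none reach the full schema.
{E, L}⁺: EL→BK adds B, K → {B, E, K, L}. Minimal: {L}⁺ = {L}; {E}⁺ = {E} — none reach the full schema.
Any other superkey contains one of these as a subset, so there are no further candidate keys.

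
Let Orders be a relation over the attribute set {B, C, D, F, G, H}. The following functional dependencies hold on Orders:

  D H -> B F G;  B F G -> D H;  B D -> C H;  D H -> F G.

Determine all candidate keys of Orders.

BD; DH; BFG

{B, D}⁺: BD→CH adds C, H; DH→FG adds F, G → {B, C, D, F, G, H}. Minimal: {D}⁺ = {D}; {B}⁺ = {B} — none reach the full schema.
{D, H}⁺: DH→BFG adds B, F, G; BD→CH adds C → {B, C, D, F, G, H}. Minimal: {H}⁺ = {H}; {D}⁺ = {D} — none reach the full schema.
{B, F, G}⁺: BFG→DH adds D, H; BD→CH adds C → {B, C, D, F, G, H}. Minimal: {F, G}⁺ = {F, G}; {B, G}⁺ = {B, G}; {B, F}⁺ = {B, F} — none reach the full schema.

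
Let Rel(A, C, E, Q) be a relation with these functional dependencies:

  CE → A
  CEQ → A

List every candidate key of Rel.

CEQ

Attributes C, E, Q never appear on any right-hand side, so every candidate key must contain {C, E, Q}.
{C, E, Q}⁺ = {A, C, E, Q}, which is all of the schema, so {C, E, Q} is the only candidate key.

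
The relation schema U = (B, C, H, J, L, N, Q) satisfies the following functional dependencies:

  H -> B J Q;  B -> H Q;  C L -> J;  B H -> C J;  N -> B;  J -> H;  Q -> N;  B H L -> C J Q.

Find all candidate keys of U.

Attribute L never appears on the right-hand side of any dependency, so L must belong to every candidate key.
{L}⁺ = {L}, which is not all of the schema, so we must add further attributes.
{B, L}⁺: B→HQ adds H, Q; BH→CJ adds C, J; Q→N adds N → {B, C, H, J, L, N, Q}.
{C, L}⁺: CL→J adds J; J→H adds H; H→BJQ adds B, Q; Q→N adds N → {B, C, H, J, L, N, Q}.
{H, L}⁺: H→BJQ adds B, J, Q; BH→CJ adds C; Q→N adds N → {B, C, H, J, L, N, Q}.
{J, L}⁺: J→H adds H; H→BJQ adds B, Q; BH→CJ adds C; Q→N adds N → {B, C, H, J, L, N, Q}.
{L, N}⁺: N→B adds B; B→HQ adds H, Q; BH→CJ adds C, J → {B, C, H, J, L, N, Q}.
{L, Q}⁺: Q→N adds N; N→B adds B; B→HQ adds H; BH→CJ adds C, J → {B, C, H, J, L, N, Q}.

(B, L), (C, L), (H, L), (J, L), (L, N), (L, Q)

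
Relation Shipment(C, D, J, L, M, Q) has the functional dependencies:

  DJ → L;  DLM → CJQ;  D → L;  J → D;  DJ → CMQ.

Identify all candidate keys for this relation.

{J}⁺: J→D adds D; DJ→CMQ adds C, M, Q; DJ→L adds L → {C, D, J, L, M, Q}.
{D, M}⁺: D→L adds L; DLM→CJQ adds C, J, Q → {C, D, J, L, M, Q}. Minimal: {M}⁺ = {M}; {D}⁺ = {D, L} — none reach the full schema.

{J}, {D, M}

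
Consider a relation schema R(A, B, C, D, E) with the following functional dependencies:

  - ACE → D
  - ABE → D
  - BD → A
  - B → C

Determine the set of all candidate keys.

Attributes B, E never appear on any right-hand side, so every candidate key must contain {B, E}.
{B, E}⁺ = {B, C, E}, which is not all of the schema, so we must add further attributes.
{A, B, E}⁺: ABE→D adds D; B→C adds C → {A, B, C, D, E}. Minimal: {B, E}⁺ = {B, C, E}; {A, E}⁺ = {A, E}; {A, B}⁺ = {A, B, C} — none reach the full schema.
{B, D, E}⁺: BD→A adds A; B→C adds C → {A, B, C, D, E}. Minimal: {D, E}⁺ = {D, E}; {B, E}⁺ = {B, C, E}; {B, D}⁺ = {A, B, C, D} — none reach the full schema.

ABE; BDE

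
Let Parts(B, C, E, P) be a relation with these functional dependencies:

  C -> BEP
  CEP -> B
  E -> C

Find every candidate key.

{C}⁺: C→BEP adds B, E, P → {B, C, E, P}.
{E}⁺: E→C adds C; C→BEP adds B, P → {B, C, E, P}.
Any other superkey contains one of these as a subset, so there are no further candidate keys.

{C}, {E}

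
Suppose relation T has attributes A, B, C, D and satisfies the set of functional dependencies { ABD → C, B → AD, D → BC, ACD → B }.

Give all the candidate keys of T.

B, D

{B}⁺: B→AD adds A, D; D→BC adds C → {A, B, C, D}.
{D}⁺: D→BC adds B, C; B→AD adds A → {A, B, C, D}.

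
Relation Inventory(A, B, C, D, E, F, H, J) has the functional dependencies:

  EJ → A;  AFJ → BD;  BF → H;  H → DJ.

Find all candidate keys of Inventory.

{B, C, E, F}, {C, E, F, H}, {C, E, F, J}

{B, C, E, F}⁺: BF→H adds H; H→DJ adds D, J; EJ→A adds A → {A, B, C, D, E, F, H, J}. Minimal: {C, E, F}⁺ = {C, E, F}; {B, E, F}⁺ = {A, B, D, E, F, H, J}; {B, C, F}⁺ = {B, C, D, F, H, J}; … — none reach the full schema.
{C, E, F, H}⁺: H→DJ adds D, J; EJ→A adds A; AFJ→BD adds B → {A, B, C, D, E, F, H, J}. Minimal: {E, F, H}⁺ = {A, B, D, E, F, H, J}; {C, F, H}⁺ = {C, D, F, H, J}; {C, E, H}⁺ = {A, C, D, E, H, J}; … — none reach the full schema.
{C, E, F, J}⁺: EJ→A adds A; AFJ→BD adds B, D; BF→H adds H → {A, B, C, D, E, F, H, J}. Minimal: {E, F, J}⁺ = {A, B, D, E, F, H, J}; {C, F, J}⁺ = {C, F, J}; {C, E, J}⁺ = {A, C, E, J}; … — none reach the full schema.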